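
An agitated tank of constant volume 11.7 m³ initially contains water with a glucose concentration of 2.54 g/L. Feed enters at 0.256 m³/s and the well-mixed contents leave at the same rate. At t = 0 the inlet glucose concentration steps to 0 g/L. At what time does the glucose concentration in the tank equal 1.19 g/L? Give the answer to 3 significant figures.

Mass balance on the solute (V constant): V dC/dt = Q(C_in − C), so τ = V/Q = 45.703 s.
C(t) = C_in + (C₀ − C_in) e^(−t/τ). Set C = 1.19 and solve for t:
e^(−t/τ) = (C − C_in)/(C₀ − C_in) = (1.19 − 0)/(2.54 − 0) = 0.46850
t = −τ ln(…) = 45.703 × 0.75821 = 34.653 s.

34.7 s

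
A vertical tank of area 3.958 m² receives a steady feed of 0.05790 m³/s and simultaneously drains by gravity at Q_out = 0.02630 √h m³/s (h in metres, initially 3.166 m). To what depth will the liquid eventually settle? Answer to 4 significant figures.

4.847 m

Volume balance on the tank: A dh/dt = Q_in − 0.02630 √h. At steady state dh/dt = 0:
Q_in = 0.02630 √h_ss ⇒ √h_ss = 0.05790/0.02630 = 2.20152.
h_ss = 2.20152² = 4.84669 m. (Since h₀ = 3.166 m < h_ss, the level will rise toward this value.)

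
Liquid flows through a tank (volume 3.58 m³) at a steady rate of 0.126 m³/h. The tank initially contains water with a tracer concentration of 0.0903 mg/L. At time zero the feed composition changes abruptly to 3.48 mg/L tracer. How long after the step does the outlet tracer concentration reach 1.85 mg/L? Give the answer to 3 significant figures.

Species balance: V dC/dt = Q(C_in − C) ⇒ τ = V/Q = 28.413 h.
C(t) = C_in + (C₀ − C_in) e^(−t/τ). Set C = 1.85 and solve for t:
e^(−t/τ) = (C − C_in)/(C₀ − C_in) = (1.85 − 3.48)/(0.0903 − 3.48) = 0.48087
t = −τ ln(…) = 28.413 × 0.73216 = 20.803 h.

20.8 h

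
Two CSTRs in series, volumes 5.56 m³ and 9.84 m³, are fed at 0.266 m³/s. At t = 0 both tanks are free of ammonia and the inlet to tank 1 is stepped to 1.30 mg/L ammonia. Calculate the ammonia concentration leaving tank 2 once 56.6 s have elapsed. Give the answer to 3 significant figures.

0.765 mg/L

Species balance on tank i: dCᵢ/dt = (Cᵢ₋₁ − Cᵢ)/τᵢ with τᵢ = Vᵢ/Q.
τ₁ = 5.56/0.266 = 20.902 s; τ₂ = 9.84/0.266 = 36.992 s.
Solving the cascade with C₁(0)=C₂(0)=0 gives C₂(t) = C_in[1 − (τ₁ e^(−t/τ₁) − τ₂ e^(−t/τ₂))/(τ₁ − τ₂)].
At t = 56.6: e^(−t/τ₁) = 0.066681, e^(−t/τ₂) = 0.21653.
C₂ = 1.30·[1 − (20.902·0.066681 − 36.992·0.21653)/(-16.090)] = 1.30·0.58881 = 0.76546 mg/L.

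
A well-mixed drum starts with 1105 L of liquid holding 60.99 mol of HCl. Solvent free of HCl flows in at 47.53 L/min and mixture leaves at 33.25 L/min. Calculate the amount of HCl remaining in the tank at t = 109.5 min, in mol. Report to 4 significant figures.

7.828 mol

Total volume: dV/dt = Q_in − Q_out = 14.2800 L/min, so V(t) = 1105 + 14.2800 t and V(109.5) = 2668.66 L.
No HCl enters, so dm/dt = −Q_out · (m/V).
dm/m = −Q_out dt/(V₀ + 14.2800 t); integrating gives ln(m/m₀) = −(Q_out/(Q_in−Q_out)) ln(V/V₀).
m = m₀ (V₀/V)^(Q_out/(Q_in−Q_out)) = 60.99 × (1105/2668.66)^(2.32843) = 7.82763 mol.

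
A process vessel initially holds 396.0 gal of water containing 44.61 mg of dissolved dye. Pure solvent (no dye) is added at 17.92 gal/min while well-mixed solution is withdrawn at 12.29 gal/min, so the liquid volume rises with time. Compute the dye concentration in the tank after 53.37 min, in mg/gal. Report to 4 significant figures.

Total volume: dV/dt = Q_in − Q_out = 5.63000 gal/min, so V(t) = 396.0 + 5.63000 t and V(53.37) = 696.473 gal.
Species balance (pure solvent in): dm/dt = −Q_out · m/V(t).
dm/m = −Q_out dt/(V₀ + 5.63000 t); integrating gives ln(m/m₀) = −(Q_out/(Q_in−Q_out)) ln(V/V₀).
m = m₀ (V₀/V)^(Q_out/(Q_in−Q_out)) = 44.61 × (396.0/696.473)^(2.18295) = 13.0063 mg.
C = m/V = 13.0063/696.473 = 0.0186745 mg/gal.

0.01867 mg/gal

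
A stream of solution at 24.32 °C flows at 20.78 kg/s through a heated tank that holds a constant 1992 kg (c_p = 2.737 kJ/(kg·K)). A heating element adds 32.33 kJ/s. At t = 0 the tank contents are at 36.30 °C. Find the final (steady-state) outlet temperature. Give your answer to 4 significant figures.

24.89 °C

M c_p dT/dt = ṁ c_p (T_in − T) + Q̇.
At steady state dT/dt = 0 ⇒ T_ss = T_in + Q̇/(ṁ c_p) = 24.32 + 32.33/(20.78·2.737) = 24.8884 °C.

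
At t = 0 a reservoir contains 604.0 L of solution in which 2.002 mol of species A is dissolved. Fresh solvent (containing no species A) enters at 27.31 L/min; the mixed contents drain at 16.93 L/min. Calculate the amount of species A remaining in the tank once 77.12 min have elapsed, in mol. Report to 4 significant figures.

0.5055 mol

Total volume: dV/dt = Q_in − Q_out = 10.3800 L/min, so V(t) = 604.0 + 10.3800 t and V(77.12) = 1404.51 L.
No species A enters, so dm/dt = −Q_out · (m/V).
Separate: dm/m = −Q_out dt/V(t) ⇒ ln(m/m₀) = −(Q_out/(Q_in−Q_out)) ln(V/V₀).
m = m₀ (V₀/V)^(Q_out/(Q_in−Q_out)) = 2.002 × (604.0/1404.51)^(1.63102) = 0.505495 mol.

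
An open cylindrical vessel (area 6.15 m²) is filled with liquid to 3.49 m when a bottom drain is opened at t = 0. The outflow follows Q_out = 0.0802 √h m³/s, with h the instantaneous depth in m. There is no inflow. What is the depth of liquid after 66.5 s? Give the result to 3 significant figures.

2.06 m

Volume balance on the tank: A dh/dt = −0.0802 √h.
This is separable: 2 d(√h)/dt = −0.0802/A, so √h = √h₀ − (0.0802/(2A)) t.
√h = √3.49 − 0.0802·66.5/(2·6.15) = 1.8682 − 0.43360 = 1.4346.
h = 1.4346² = 2.0579 m.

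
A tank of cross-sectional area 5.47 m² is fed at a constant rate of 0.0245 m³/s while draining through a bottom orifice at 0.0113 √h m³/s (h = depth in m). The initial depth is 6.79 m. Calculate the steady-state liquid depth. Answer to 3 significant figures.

Level balance: A dh/dt = 0.0245 − 0.0113 √h. Setting dh/dt = 0:
Q_in = 0.0113 √h_ss ⇒ √h_ss = 0.0245/0.0113 = 2.1681.
h_ss = 2.1681² = 4.7008 m. (Since h₀ = 6.79 m > h_ss, the level will fall toward this value.)

4.70 m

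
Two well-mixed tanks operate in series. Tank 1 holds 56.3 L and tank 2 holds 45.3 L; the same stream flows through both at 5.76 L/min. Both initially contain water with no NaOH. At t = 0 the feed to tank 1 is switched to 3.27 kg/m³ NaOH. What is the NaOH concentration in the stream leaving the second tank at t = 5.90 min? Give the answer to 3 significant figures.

0.478 kg/m³

Species balance on tank i: dCᵢ/dt = (Cᵢ₋₁ − Cᵢ)/τᵢ with τᵢ = Vᵢ/Q.
τ₁ = 56.3/5.76 = 9.7743 min; τ₂ = 45.3/5.76 = 7.8646 min.
Tank 1: C₁ = C_in(1 − e^(−t/τ₁)). Tank 2 (τ₁ ≠ τ₂): C₂ = C_in[1 − (τ₁ e^(−t/τ₁) − τ₂ e^(−t/τ₂))/(τ₁ − τ₂)].
At t = 5.90: e^(−t/τ₁) = 0.54683, e^(−t/τ₂) = 0.47227.
C₂ = 3.27·[1 − (9.7743·0.54683 − 7.8646·0.47227)/(1.9097)] = 3.27·0.14615 = 0.47790 kg/m³.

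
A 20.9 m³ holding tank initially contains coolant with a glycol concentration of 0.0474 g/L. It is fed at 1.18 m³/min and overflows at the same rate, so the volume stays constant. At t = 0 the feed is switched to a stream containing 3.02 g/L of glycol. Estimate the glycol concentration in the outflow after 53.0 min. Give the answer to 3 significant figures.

Unsteady species balance (constant V, well mixed): V dC/dt = Q(C_in − C).
So dC/dt = (C_in − C)/τ with τ = V/Q = 20.9/1.18 = 17.712 min.
Integrating: C(t) = C_in + (C₀ − C_in) e^(−t/τ).
C(53.0) = 3.02 + (0.0474 − 3.02)·e^(−53.0/17.712) = 3.02 + (-2.9726)·0.050170 = 2.8709 g/L.

2.87 g/L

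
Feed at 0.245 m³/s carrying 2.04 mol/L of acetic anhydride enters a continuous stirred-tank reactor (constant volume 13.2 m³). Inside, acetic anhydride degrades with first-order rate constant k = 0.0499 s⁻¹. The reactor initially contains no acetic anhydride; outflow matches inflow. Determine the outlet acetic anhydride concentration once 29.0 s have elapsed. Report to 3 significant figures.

Accumulation = in − out − consumed: V dC/dt = Q C_in − Q C − k V C.
dC/dt = (Q/V) C_in − (Q/V + k) C; effective rate a = Q/V + k = 0.018561 + 0.0499 = 0.068461 s⁻¹.
C_ss = Q C_in/(Q + kV) = 0.55307 mol/L; C(t) = C_ss + (C₀ − C_ss) e^(−a t).
C(29.0) = 0.55307 + (-0.55307)·e^(−0.068461·29.0) = 0.55307 + (-0.55307)·0.13733 = 0.47712 mol/L.

0.477 mol/L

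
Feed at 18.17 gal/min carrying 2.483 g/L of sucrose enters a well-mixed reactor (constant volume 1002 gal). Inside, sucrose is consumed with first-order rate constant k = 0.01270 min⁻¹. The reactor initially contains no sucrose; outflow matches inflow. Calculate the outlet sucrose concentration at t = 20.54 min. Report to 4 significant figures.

0.6851 g/L

Species balance: V dC/dt = Q C_in − Q C − k V C.
dC/dt = (Q/V) C_in − (Q/V + k) C; effective rate a = Q/V + k = 0.0181337 + 0.01270 = 0.0308337 min⁻¹.
C_ss = Q C_in/(Q + kV) = 1.46029 g/L; C(t) = C_ss + (C₀ − C_ss) e^(−a t).
C(20.54) = 1.46029 + (-1.46029)·e^(−0.0308337·20.54) = 1.46029 + (-1.46029)·0.530824 = 0.685131 g/L.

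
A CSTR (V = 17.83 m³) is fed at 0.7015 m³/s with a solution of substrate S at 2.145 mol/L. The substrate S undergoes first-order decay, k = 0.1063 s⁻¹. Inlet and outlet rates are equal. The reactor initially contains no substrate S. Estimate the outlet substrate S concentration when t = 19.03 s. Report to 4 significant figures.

0.5432 mol/L

Accumulation = in − out − consumed: V dC/dt = Q C_in − Q C − k V C.
dC/dt = (Q/V) C_in − (Q/V + k) C; effective rate a = Q/V + k = 0.0393438 + 0.1063 = 0.145644 s⁻¹.
C_ss = Q C_in/(Q + kV) = 0.579444 mol/L; C(t) = C_ss + (C₀ − C_ss) e^(−a t).
C(19.03) = 0.579444 + (-0.579444)·e^(−0.145644·19.03) = 0.579444 + (-0.579444)·0.0625617 = 0.543193 mol/L.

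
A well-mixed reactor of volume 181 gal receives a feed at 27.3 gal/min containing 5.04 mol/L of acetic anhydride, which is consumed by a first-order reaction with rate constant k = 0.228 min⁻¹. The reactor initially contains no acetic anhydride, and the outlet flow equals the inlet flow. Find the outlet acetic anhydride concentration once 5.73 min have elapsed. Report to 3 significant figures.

1.78 mol/L

V dC/dt = Q(C_in − C) − k V C.
This is linear with rate a = Q/V + k = 0.37883 min⁻¹.
C_ss = Q C_in/(Q + kV) = 2.0067 mol/L; C(t) = C_ss + (C₀ − C_ss) e^(−a t).
C(5.73) = 2.0067 + (-2.0067)·e^(−0.37883·5.73) = 2.0067 + (-2.0067)·0.11410 = 1.7777 mol/L.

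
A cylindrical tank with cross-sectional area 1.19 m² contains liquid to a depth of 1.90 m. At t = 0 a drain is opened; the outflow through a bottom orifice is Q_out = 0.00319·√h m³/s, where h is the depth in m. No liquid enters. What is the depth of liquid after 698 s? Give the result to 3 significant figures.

With no inflow, A dh/dt = −0.00319 √h.
∫ h^(−1/2) dh = −(0.00319/A) ∫ dt, giving 2√h = 2√h₀ − (0.00319/A) t.
√h = √1.90 − 0.00319·698/(2·1.19) = 1.3784 − 0.93555 = 0.44285.
h = 0.44285² = 0.19612 m.

0.196 m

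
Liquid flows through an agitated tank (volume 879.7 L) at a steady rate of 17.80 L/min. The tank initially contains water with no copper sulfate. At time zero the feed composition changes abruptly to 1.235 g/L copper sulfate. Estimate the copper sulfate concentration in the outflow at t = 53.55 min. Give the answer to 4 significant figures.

Mass balance on the solute (V constant): V dC/dt = Q(C_in − C).
So dC/dt = (C_in − C)/τ with τ = V/Q = 879.7/17.80 = 49.4213 min.
Integrating: C(t) = C_in + (C₀ − C_in) e^(−t/τ).
C(53.55) = 1.235 + (0 − 1.235)·e^(−53.55/49.4213) = 1.235 + (-1.23500)·0.338396 = 0.817082 g/L.

0.8171 g/L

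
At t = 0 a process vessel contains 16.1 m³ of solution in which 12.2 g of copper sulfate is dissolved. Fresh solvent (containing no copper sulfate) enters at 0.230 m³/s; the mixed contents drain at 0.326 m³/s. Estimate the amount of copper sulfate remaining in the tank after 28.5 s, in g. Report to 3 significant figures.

Let m(t) be the amount of copper sulfate. Volume: V(t) = V₀ + (Q_in − Q_out) t = 16.1 − 0.096000 t; V(28.5) = 13.364 m³.
Species balance (pure solvent in): dm/dt = −Q_out · m/V(t).
dm/m = −Q_out dt/(V₀ − 0.096000 t); integrating gives ln(m/m₀) = −(Q_out/(Q_in−Q_out)) ln(V/V₀).
m = m₀ (V₀/V)^(Q_out/(Q_in−Q_out)) = 12.2 × (16.1/13.364)^(-3.3958) = 6.4815 g.

6.48 g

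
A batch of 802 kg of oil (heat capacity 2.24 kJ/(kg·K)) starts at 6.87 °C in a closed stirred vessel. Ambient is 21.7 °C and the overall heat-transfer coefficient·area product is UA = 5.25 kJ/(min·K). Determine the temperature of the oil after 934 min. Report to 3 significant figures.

Energy balance: M c_p dT/dt = −UA(T − T_amb).
dT/dt = (T_ss − T)/τ with T_ss = T_amb = 21.700 °C, τ = M c_p/UA = 802·2.24/5.25 = 342.19 min.
Integrating: T(t) = T_ss + (T₀ − T_ss) e^(−t/τ).
T(934) = 21.700 + (-14.830)·0.065252 = 20.732 °C.

20.7 °C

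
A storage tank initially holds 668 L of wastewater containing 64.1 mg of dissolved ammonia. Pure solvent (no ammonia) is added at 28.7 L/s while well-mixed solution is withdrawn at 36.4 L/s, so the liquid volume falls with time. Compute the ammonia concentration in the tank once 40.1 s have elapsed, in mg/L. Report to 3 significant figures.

0.00950 mg/L

Let m(t) be the amount of ammonia. Volume: V(t) = V₀ + (Q_in − Q_out) t = 668 − 7.7000 t; V(40.1) = 359.23 L.
Solute balance: dm/dt = 0 − Q_out C = −Q_out m/V(t).
dm/m = −Q_out dt/(V₀ − 7.7000 t); integrating gives ln(m/m₀) = −(Q_out/(Q_in−Q_out)) ln(V/V₀).
m = m₀ (V₀/V)^(Q_out/(Q_in−Q_out)) = 64.1 × (668/359.23)^(-4.7273) = 3.4144 mg.
C = m/V = 3.4144/359.23 = 0.0095047 mg/L.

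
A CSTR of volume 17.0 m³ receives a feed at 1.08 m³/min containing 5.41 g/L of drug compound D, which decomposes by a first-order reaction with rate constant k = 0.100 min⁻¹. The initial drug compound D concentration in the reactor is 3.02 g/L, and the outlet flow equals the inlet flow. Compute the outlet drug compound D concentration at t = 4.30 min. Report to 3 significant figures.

2.56 g/L

V dC/dt = Q(C_in − C) − k V C.
dC/dt = (Q/V) C_in − (Q/V + k) C; effective rate a = Q/V + k = 0.063529 + 0.100 = 0.16353 min⁻¹.
C_ss = Q C_in/(Q + kV) = 2.1017 g/L; C(t) = C_ss + (C₀ − C_ss) e^(−a t).
C(4.30) = 2.1017 + (0.91827)·e^(−0.16353·4.30) = 2.1017 + (0.91827)·0.49501 = 2.5563 g/L.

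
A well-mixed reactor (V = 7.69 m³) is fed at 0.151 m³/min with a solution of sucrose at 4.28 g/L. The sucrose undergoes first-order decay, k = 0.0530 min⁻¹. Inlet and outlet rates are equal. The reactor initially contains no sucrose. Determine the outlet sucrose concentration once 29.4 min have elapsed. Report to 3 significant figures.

Species balance: V dC/dt = Q C_in − Q C − k V C.
This is linear with rate a = Q/V + k = 0.072636 min⁻¹.
C_ss = Q C_in/(Q + kV) = 1.1570 g/L; C(t) = C_ss + (C₀ − C_ss) e^(−a t).
C(29.4) = 1.1570 + (-1.1570)·e^(−0.072636·29.4) = 1.1570 + (-1.1570)·0.11819 = 1.0203 g/L.

1.02 g/L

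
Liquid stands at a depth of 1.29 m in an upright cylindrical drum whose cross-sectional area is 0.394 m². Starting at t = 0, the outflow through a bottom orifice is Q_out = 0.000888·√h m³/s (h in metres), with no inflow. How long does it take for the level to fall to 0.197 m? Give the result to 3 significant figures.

With no inflow, A dh/dt = −0.000888 √h.
This is separable: 2 d(√h)/dt = −0.000888/A, so √h = √h₀ − (0.000888/(2A)) t.
t = 2A(√h₀ − √h)/0.000888 = 2·0.394·(√1.29 − √0.197)/0.000888
  = 0.78800 × (1.1358 − 0.44385) / 0.000888 = 614.01 s.

614 s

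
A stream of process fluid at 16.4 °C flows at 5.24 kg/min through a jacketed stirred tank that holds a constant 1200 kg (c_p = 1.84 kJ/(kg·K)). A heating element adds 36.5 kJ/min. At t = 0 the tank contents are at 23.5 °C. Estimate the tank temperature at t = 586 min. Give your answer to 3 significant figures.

M c_p dT/dt = ṁ c_p (T_in − T) + Q̇.
τ = M/ṁ = 229.01 min; T_ss = T_in + Q̇/(ṁ c_p) = 16.4 + 36.5/(5.24·1.84) = 20.186 °C.
This is linear first-order; T(t) = T_ss + (T₀ − T_ss) e^(−t/τ).
T(586) = 20.186 + (3.3143)·e^(−586/229.01) = 20.186 + (3.3143)·0.077392 = 20.442 °C.

20.4 °C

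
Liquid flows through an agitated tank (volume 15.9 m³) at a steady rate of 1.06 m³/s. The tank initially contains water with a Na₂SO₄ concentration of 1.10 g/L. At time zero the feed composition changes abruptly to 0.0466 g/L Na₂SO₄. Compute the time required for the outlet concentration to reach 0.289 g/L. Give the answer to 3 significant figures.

Transient balance on the dissolved component: V dC/dt = Q(C_in − C), so τ = V/Q = 15.000 s.
C(t) = C_in + (C₀ − C_in) e^(−t/τ). Set C = 0.289 and solve for t:
e^(−t/τ) = (C − C_in)/(C₀ − C_in) = (0.289 − 0.0466)/(1.10 − 0.0466) = 0.23011
t = −τ ln(…) = 15.000 × 1.4692 = 22.038 s.

22.0 s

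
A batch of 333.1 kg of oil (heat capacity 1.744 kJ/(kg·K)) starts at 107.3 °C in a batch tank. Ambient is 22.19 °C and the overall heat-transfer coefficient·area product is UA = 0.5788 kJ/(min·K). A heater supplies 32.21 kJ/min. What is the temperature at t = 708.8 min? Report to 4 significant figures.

92.38 °C

M c_p dT/dt = −UA(T − T_amb) + Q̇.
dT/dt = (T_ss − T)/τ with T_ss = T_amb + Q̇/UA = 22.19 + 32.21/0.5788 = 77.8396 °C, τ = M c_p/UA = 333.1·1.744/0.5788 = 1003.67 min.
Solution: T(t) = T_ss + (T₀ − T_ss) e^(−t/τ).
T(708.8) = 77.8396 + (29.4604)·0.493513 = 92.3787 °C.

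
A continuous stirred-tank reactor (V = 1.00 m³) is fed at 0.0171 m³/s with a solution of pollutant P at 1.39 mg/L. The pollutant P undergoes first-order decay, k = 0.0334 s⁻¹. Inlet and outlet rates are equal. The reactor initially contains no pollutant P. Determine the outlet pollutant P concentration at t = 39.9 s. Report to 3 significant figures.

0.408 mg/L

V dC/dt = Q(C_in − C) − k V C.
This is linear with rate a = Q/V + k = 0.050500 s⁻¹.
C_ss = Q C_in/(Q + kV) = 0.47067 mg/L; C(t) = C_ss + (C₀ − C_ss) e^(−a t).
C(39.9) = 0.47067 + (-0.47067)·e^(−0.050500·39.9) = 0.47067 + (-0.47067)·0.13333 = 0.40792 mg/L.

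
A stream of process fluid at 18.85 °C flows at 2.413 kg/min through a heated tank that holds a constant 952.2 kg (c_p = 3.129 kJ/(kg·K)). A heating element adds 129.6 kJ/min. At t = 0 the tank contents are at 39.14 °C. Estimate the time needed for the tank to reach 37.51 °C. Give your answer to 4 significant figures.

M c_p dT/dt = ṁ c_p (T_in − T) + Q̇.
τ = M/ṁ = 394.613 min; T_ss = T_in + Q̇/(ṁ c_p) = 36.0149 °C.
T(t) = T_ss + (T₀ − T_ss) e^(−t/τ). Set T = 37.51:
e^(−t/τ) = (37.51 − 36.0149)/(39.14 − 36.0149) = 0.478411
t = −394.613 · ln(0.478411) = 290.942 min.

290.9 min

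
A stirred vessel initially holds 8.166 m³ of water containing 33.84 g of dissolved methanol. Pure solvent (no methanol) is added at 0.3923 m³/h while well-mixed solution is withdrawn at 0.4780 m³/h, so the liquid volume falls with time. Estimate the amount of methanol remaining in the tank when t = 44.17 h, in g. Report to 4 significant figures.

Let m(t) be the amount of methanol. Volume: V(t) = V₀ + (Q_in − Q_out) t = 8.166 − 0.0857000 t; V(44.17) = 4.38063 m³.
Species balance (pure solvent in): dm/dt = −Q_out · m/V(t).
Separate: dm/m = −Q_out dt/V(t) ⇒ ln(m/m₀) = −(Q_out/(Q_in−Q_out)) ln(V/V₀).
m = m₀ (V₀/V)^(Q_out/(Q_in−Q_out)) = 33.84 × (8.166/4.38063)^(-5.57760) = 1.04916 g.

1.049 g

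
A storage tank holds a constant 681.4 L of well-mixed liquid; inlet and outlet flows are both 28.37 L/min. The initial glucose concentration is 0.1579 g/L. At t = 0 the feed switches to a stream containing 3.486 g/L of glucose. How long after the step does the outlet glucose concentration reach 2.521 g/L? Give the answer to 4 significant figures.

29.74 min

Species balance: V dC/dt = Q(C_in − C) ⇒ τ = V/Q = 24.0183 min.
C(t) = C_in + (C₀ − C_in) e^(−t/τ). Set C = 2.521 and solve for t:
e^(−t/τ) = (C − C_in)/(C₀ − C_in) = (2.521 − 3.486)/(0.1579 − 3.486) = 0.289955
t = −τ ln(…) = 24.0183 × 1.23803 = 29.7354 min.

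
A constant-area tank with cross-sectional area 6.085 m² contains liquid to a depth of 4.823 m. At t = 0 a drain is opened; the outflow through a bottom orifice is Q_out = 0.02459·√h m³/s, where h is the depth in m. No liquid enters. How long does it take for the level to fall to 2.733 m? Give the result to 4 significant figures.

Accumulation of liquid (constant cross-section A): A dh/dt = −0.02459 √h.
∫ h^(−1/2) dh = −(0.02459/A) ∫ dt, giving 2√h = 2√h₀ − (0.02459/A) t.
t = 2A(√h₀ − √h)/0.02459 = 2·6.085·(√4.823 − √2.733)/0.02459
  = 12.1700 × (2.19613 − 1.65318) / 0.02459 = 268.717 s.

268.7 s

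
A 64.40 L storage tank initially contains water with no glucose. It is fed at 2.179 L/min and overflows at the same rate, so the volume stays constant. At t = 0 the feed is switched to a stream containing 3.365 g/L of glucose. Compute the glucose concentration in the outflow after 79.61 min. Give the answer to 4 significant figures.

Accumulation = in − out for the solute gives V dC/dt = Q(C_in − C).
So dC/dt = (C_in − C)/τ with τ = V/Q = 64.40/2.179 = 29.5548 min.
Solution: C(t) = C_in + (C₀ − C_in) e^(−t/τ).
C(79.61) = 3.365 + (0 − 3.365)·e^(−79.61/29.5548) = 3.365 + (-3.36500)·0.0676345 = 3.13741 g/L.

3.137 g/L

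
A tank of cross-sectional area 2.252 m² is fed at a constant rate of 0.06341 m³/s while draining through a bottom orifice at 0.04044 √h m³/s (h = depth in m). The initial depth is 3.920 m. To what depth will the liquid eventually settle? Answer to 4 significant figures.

2.459 m

Volume balance on the tank: A dh/dt = Q_in − 0.04044 √h. At steady state dh/dt = 0:
Q_in = 0.04044 √h_ss ⇒ √h_ss = 0.06341/0.04044 = 1.56800.
h_ss = 1.56800² = 2.45863 m. (Since h₀ = 3.920 m > h_ss, the level will fall toward this value.)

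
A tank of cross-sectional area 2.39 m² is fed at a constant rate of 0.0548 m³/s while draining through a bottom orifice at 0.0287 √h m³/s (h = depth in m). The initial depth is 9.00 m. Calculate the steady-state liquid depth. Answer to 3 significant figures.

A dh/dt = Q_in − 0.0287 √h. Steady state requires inflow = outflow:
Q_in = 0.0287 √h_ss ⇒ √h_ss = 0.0548/0.0287 = 1.9094.
h_ss = 1.9094² = 3.6458 m. (Since h₀ = 9.00 m > h_ss, the level will fall toward this value.)

3.65 m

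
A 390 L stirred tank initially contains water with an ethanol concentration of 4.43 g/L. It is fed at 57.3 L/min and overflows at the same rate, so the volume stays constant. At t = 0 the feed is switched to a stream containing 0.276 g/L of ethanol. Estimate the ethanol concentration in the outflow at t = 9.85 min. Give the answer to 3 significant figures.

Species balance on the tank: V dC/dt = Q(C_in − C).
Rewrite as dC/dt + C/τ = C_in/τ, τ = V/Q = 6.8063 min.
C approaches C_in exponentially: C(t) = C_in + (C₀ − C_in) e^(−t/τ).
C(9.85) = 0.276 + (4.43 − 0.276)·e^(−9.85/6.8063) = 0.276 + (4.1540)·0.23523 = 1.2531 g/L.

1.25 g/L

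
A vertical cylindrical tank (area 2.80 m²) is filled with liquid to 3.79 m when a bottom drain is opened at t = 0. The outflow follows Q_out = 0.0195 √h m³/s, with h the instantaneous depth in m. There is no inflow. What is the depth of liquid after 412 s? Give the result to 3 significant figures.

A dh/dt = −Q_out = −0.0195 √h.
Separate and integrate: 2(√h − √h₀) = −(0.0195/A) t.
√h = √3.79 − 0.0195·412/(2·2.80) = 1.9468 − 1.4346 = 0.51215.
h = 0.51215² = 0.26230 m.

0.262 m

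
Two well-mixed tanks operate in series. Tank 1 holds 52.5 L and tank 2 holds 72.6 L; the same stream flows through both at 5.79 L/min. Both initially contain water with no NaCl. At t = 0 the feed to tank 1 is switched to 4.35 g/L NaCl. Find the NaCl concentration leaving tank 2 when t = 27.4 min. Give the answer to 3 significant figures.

3.14 g/L

Species balance on tank i: dCᵢ/dt = (Cᵢ₋₁ − Cᵢ)/τᵢ with τᵢ = Vᵢ/Q.
τ₁ = 52.5/5.79 = 9.0674 min; τ₂ = 72.6/5.79 = 12.539 min.
Solving the cascade with C₁(0)=C₂(0)=0 gives C₂(t) = C_in[1 − (τ₁ e^(−t/τ₁) − τ₂ e^(−t/τ₂))/(τ₁ − τ₂)].
At t = 27.4: e^(−t/τ₁) = 0.048712, e^(−t/τ₂) = 0.11245.
C₂ = 4.35·[1 − (9.0674·0.048712 − 12.539·0.11245)/(-3.4715)] = 4.35·0.72105 = 3.1366 g/L.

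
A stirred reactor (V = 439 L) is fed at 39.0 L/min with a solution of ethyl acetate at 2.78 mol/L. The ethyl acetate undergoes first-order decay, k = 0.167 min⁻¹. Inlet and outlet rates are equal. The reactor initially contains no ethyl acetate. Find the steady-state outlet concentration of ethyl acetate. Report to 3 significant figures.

Accumulation = in − out − consumed: V dC/dt = Q C_in − Q C − k V C.
At steady state: 0 = Q C_in − (Q + kV) C_ss, so C_ss = Q C_in/(Q + kV).
C_ss = 39.0·2.78/(39.0 + 0.167·439) = 108.42/112.31 = 0.96534 mol/L.

0.965 mol/L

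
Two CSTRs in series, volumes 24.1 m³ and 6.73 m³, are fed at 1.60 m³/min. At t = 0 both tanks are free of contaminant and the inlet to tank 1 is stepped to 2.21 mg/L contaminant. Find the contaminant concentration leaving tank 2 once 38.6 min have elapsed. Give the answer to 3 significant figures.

1.97 mg/L

Time constants: τᵢ = Vᵢ/Q for each well-mixed tank.
τ₁ = 24.1/1.60 = 15.062 min; τ₂ = 6.73/1.60 = 4.2062 min.
Tank 1: C₁ = C_in(1 − e^(−t/τ₁)). Tank 2 (τ₁ ≠ τ₂): C₂ = C_in[1 − (τ₁ e^(−t/τ₁) − τ₂ e^(−t/τ₂))/(τ₁ − τ₂)].
At t = 38.6: e^(−t/τ₁) = 0.077100, e^(−t/τ₂) = 0.00010341.
C₂ = 2.21·[1 − (15.062·0.077100 − 4.2062·0.00010341)/(10.856)] = 2.21·0.89307 = 1.9737 mg/L.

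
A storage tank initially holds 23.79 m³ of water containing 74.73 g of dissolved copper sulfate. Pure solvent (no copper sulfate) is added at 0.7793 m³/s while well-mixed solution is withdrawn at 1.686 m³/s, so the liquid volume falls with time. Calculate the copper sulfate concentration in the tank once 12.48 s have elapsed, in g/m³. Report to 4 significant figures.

Total volume: dV/dt = Q_in − Q_out = -0.906700 m³/s, so V(t) = 23.79 − 0.906700 t and V(12.48) = 12.4744 m³.
Solute balance: dm/dt = 0 − Q_out C = −Q_out m/V(t).
Separate: dm/m = −Q_out dt/V(t) ⇒ ln(m/m₀) = −(Q_out/(Q_in−Q_out)) ln(V/V₀).
m = m₀ (V₀/V)^(Q_out/(Q_in−Q_out)) = 74.73 × (23.79/12.4744)^(-1.85949) = 22.4978 g.
C = m/V = 22.4978/12.4744 = 1.80352 g/m³.

1.804 g/m³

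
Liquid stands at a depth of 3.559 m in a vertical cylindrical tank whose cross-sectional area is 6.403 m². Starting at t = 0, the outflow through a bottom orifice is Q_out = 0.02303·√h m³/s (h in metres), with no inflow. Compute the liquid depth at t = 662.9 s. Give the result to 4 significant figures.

A dh/dt = −Q_out = −0.02303 √h.
This is separable: 2 d(√h)/dt = −0.02303/A, so √h = √h₀ − (0.02303/(2A)) t.
√h = √3.559 − 0.02303·662.9/(2·6.403) = 1.88653 − 1.19214 = 0.694388.
h = 0.694388² = 0.482175 m.

0.4822 m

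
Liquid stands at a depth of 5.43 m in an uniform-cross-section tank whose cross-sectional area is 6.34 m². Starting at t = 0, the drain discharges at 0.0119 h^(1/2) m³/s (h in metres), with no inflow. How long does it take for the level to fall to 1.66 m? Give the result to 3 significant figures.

1110 s

Unsteady balance on liquid volume: A dh/dt = −0.0119 √h.
∫ h^(−1/2) dh = −(0.0119/A) ∫ dt, giving 2√h = 2√h₀ − (0.0119/A) t.
t = 2A(√h₀ − √h)/0.0119 = 2·6.34·(√5.43 − √1.66)/0.0119
  = 12.680 × (2.3302 − 1.2884) / 0.0119 = 1110.1 s.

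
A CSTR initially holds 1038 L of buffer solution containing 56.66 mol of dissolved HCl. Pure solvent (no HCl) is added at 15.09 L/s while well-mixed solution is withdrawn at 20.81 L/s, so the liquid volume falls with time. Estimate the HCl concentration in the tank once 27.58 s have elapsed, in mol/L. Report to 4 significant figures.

0.03533 mol/L

Let m(t) be the amount of HCl. Volume: V(t) = V₀ + (Q_in − Q_out) t = 1038 − 5.72000 t; V(27.58) = 880.242 L.
Solute balance: dm/dt = 0 − Q_out C = −Q_out m/V(t).
Separate: dm/m = −Q_out dt/V(t) ⇒ ln(m/m₀) = −(Q_out/(Q_in−Q_out)) ln(V/V₀).
m = m₀ (V₀/V)^(Q_out/(Q_in−Q_out)) = 56.66 × (1038/880.242)^(-3.63811) = 31.1032 mol.
C = m/V = 31.1032/880.242 = 0.0353349 mol/L.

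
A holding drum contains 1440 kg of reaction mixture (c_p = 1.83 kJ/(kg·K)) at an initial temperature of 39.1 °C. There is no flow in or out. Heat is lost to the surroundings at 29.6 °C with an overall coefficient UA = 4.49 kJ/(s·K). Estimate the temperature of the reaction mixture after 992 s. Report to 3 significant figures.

Energy balance: M c_p dT/dt = −UA(T − T_amb).
dT/dt = (T_ss − T)/τ with T_ss = T_amb = 29.600 °C, τ = M c_p/UA = 1440·1.83/4.49 = 586.90 s.
This is linear first-order; T(t) = T_ss + (T₀ − T_ss) e^(−t/τ).
T(992) = 29.600 + (9.5000)·0.18448 = 31.353 °C.

31.4 °C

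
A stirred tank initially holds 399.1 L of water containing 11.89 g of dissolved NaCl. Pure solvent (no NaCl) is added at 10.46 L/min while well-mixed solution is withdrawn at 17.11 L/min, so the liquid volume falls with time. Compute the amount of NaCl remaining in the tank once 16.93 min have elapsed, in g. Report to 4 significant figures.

5.068 g

Let m(t) be the amount of NaCl. Volume: V(t) = V₀ + (Q_in − Q_out) t = 399.1 − 6.65000 t; V(16.93) = 286.516 L.
Species balance (pure solvent in): dm/dt = −Q_out · m/V(t).
Separate: dm/m = −Q_out dt/V(t) ⇒ ln(m/m₀) = −(Q_out/(Q_in−Q_out)) ln(V/V₀).
m = m₀ (V₀/V)^(Q_out/(Q_in−Q_out)) = 11.89 × (399.1/286.516)^(-2.57293) = 5.06816 g.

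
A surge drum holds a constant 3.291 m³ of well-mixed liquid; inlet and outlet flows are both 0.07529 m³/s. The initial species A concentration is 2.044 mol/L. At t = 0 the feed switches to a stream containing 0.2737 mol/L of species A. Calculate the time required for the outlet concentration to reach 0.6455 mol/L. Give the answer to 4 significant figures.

Species balance: V dC/dt = Q(C_in − C) ⇒ τ = V/Q = 43.7110 s.
C(t) = C_in + (C₀ − C_in) e^(−t/τ). Set C = 0.6455 and solve for t:
e^(−t/τ) = (C − C_in)/(C₀ − C_in) = (0.6455 − 0.2737)/(2.044 − 0.2737) = 0.210021
t = −τ ln(…) = 43.7110 × 1.56055 = 68.2131 s.

68.21 s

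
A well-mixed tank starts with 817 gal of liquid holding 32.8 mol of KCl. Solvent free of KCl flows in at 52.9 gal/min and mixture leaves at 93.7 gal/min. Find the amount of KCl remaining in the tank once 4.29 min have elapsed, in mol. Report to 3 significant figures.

18.9 mol

Let m(t) be the amount of KCl. Volume: V(t) = V₀ + (Q_in − Q_out) t = 817 − 40.800 t; V(4.29) = 641.97 gal.
Solute balance: dm/dt = 0 − Q_out C = −Q_out m/V(t).
dm/m = −Q_out dt/(V₀ − 40.800 t); integrating gives ln(m/m₀) = −(Q_out/(Q_in−Q_out)) ln(V/V₀).
m = m₀ (V₀/V)^(Q_out/(Q_in−Q_out)) = 32.8 × (817/641.97)^(-2.2966) = 18.854 mol.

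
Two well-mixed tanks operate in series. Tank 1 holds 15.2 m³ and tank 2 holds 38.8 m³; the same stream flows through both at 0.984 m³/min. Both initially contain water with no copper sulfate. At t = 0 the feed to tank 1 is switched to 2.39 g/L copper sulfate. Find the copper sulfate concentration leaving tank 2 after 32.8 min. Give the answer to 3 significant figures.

0.864 g/L

Species balance on tank i: dCᵢ/dt = (Cᵢ₋₁ − Cᵢ)/τᵢ with τᵢ = Vᵢ/Q.
τ₁ = 15.2/0.984 = 15.447 min; τ₂ = 38.8/0.984 = 39.431 min.
Solving the cascade with C₁(0)=C₂(0)=0 gives C₂(t) = C_in[1 − (τ₁ e^(−t/τ₁) − τ₂ e^(−t/τ₂))/(τ₁ − τ₂)].
At t = 32.8: e^(−t/τ₁) = 0.11963, e^(−t/τ₂) = 0.43525.
C₂ = 2.39·[1 − (15.447·0.11963 − 39.431·0.43525)/(-23.984)] = 2.39·0.36147 = 0.86391 g/L.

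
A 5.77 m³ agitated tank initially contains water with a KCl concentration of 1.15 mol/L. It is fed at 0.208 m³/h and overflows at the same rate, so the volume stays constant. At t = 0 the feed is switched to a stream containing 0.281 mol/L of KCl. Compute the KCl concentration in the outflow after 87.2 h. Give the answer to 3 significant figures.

Accumulation = in − out for the solute gives V dC/dt = Q(C_in − C).
Rewrite as dC/dt + C/τ = C_in/τ, τ = V/Q = 27.740 h.
Solution: C(t) = C_in + (C₀ − C_in) e^(−t/τ).
C(87.2) = 0.281 + (1.15 − 0.281)·e^(−87.2/27.740) = 0.281 + (0.86900)·0.043135 = 0.31848 mol/L.

0.318 mol/L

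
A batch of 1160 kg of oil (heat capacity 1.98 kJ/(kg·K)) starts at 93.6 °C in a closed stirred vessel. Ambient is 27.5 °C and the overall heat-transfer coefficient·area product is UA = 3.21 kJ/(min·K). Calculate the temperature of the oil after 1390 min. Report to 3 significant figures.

Heat balance on the well-mixed liquid: M c_p dT/dt = −UA(T − T_amb).
dT/dt = (T_ss − T)/τ with T_ss = T_amb = 27.500 °C, τ = M c_p/UA = 1160·1.98/3.21 = 715.51 min.
Integrating: T(t) = T_ss + (T₀ − T_ss) e^(−t/τ).
T(1390) = 27.500 + (66.100)·0.14332 = 36.974 °C.

37.0 °C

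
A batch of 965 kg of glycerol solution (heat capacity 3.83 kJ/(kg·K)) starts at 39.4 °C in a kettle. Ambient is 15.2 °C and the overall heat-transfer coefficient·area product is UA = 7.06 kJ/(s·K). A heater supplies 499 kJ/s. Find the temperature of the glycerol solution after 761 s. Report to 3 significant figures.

M c_p dT/dt = −UA(T − T_amb) + Q̇.
dT/dt = (T_ss − T)/τ with T_ss = T_amb + Q̇/UA = 15.2 + 499/7.06 = 85.880 °C, τ = M c_p/UA = 965·3.83/7.06 = 523.51 s.
Solution: T(t) = T_ss + (T₀ − T_ss) e^(−t/τ).
T(761) = 85.880 + (-46.480)·0.23371 = 75.017 °C.

75.0 °C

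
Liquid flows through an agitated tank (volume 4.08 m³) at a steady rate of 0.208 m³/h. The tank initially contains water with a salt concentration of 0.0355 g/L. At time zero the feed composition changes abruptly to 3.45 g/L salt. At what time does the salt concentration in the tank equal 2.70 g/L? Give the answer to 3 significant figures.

Species balance: V dC/dt = Q(C_in − C) ⇒ τ = V/Q = 19.615 h.
C(t) = C_in + (C₀ − C_in) e^(−t/τ). Set C = 2.70 and solve for t:
e^(−t/τ) = (C − C_in)/(C₀ − C_in) = (2.70 − 3.45)/(0.0355 − 3.45) = 0.21965
t = −τ ln(…) = 19.615 × 1.5157 = 29.731 h.

29.7 h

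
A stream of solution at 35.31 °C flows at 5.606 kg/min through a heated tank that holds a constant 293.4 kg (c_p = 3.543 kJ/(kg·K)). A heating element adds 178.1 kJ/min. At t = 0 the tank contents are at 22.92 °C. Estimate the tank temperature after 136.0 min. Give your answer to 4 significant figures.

M c_p dT/dt = ṁ c_p (T_in − T) + Q̇.
τ = M/ṁ = 52.3368 min; T_ss = T_in + Q̇/(ṁ c_p) = 35.31 + 178.1/(5.606·3.543) = 44.2768 °C.
Integrating: T(t) = T_ss + (T₀ − T_ss) e^(−t/τ).
T(136.0) = 44.2768 + (-21.3568)·e^(−136.0/52.3368) = 44.2768 + (-21.3568)·0.0743810 = 42.6883 °C.

42.69 °C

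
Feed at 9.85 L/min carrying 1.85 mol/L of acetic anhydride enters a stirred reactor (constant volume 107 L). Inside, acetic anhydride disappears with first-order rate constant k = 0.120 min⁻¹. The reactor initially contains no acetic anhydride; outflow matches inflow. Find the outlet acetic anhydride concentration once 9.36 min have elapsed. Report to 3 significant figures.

0.693 mol/L

Accumulation = in − out − consumed: V dC/dt = Q C_in − Q C − k V C.
This is linear with rate a = Q/V + k = 0.21206 min⁻¹.
C_ss = Q C_in/(Q + kV) = 0.80311 mol/L; C(t) = C_ss + (C₀ − C_ss) e^(−a t).
C(9.36) = 0.80311 + (-0.80311)·e^(−0.21206·9.36) = 0.80311 + (-0.80311)·0.13740 = 0.69276 mol/L.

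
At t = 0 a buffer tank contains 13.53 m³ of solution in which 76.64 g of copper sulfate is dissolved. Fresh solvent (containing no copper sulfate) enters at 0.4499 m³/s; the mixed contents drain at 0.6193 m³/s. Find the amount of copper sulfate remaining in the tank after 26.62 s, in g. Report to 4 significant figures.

17.41 g

Total volume: dV/dt = Q_in − Q_out = -0.169400 m³/s, so V(t) = 13.53 − 0.169400 t and V(26.62) = 9.02057 m³.
No copper sulfate enters, so dm/dt = −Q_out · (m/V).
dm/m = −Q_out dt/(V₀ − 0.169400 t); integrating gives ln(m/m₀) = −(Q_out/(Q_in−Q_out)) ln(V/V₀).
m = m₀ (V₀/V)^(Q_out/(Q_in−Q_out)) = 76.64 × (13.53/9.02057)^(-3.65584) = 17.4098 g.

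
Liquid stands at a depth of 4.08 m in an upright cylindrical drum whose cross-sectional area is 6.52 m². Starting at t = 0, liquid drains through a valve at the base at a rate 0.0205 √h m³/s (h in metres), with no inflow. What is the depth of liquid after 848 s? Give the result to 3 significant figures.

With no inflow, A dh/dt = −0.0205 √h.
Separate and integrate: 2(√h − √h₀) = −(0.0205/A) t.
√h = √4.08 − 0.0205·848/(2·6.52) = 2.0199 − 1.3331 = 0.68677.
h = 0.68677² = 0.47166 m.

0.472 m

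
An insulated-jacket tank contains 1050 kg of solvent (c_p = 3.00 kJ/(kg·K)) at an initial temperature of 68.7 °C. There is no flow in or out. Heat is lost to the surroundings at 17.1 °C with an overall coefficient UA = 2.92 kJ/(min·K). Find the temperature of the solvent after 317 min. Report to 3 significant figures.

M c_p dT/dt = −UA(T − T_amb).
dT/dt = (T_ss − T)/τ with T_ss = T_amb = 17.100 °C, τ = M c_p/UA = 1050·3.00/2.92 = 1078.8 min.
Solution: T(t) = T_ss + (T₀ − T_ss) e^(−t/τ).
T(317) = 17.100 + (51.600)·0.74539 = 55.562 °C.

55.6 °C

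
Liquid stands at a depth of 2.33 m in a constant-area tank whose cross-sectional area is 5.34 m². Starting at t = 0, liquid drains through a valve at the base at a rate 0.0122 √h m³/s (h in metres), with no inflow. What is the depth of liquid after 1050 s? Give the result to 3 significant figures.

With no inflow, A dh/dt = −0.0122 √h.
This is separable: 2 d(√h)/dt = −0.0122/A, so √h = √h₀ − (0.0122/(2A)) t.
√h = √2.33 − 0.0122·1050/(2·5.34) = 1.5264 − 1.1994 = 0.32700.
h = 0.32700² = 0.10693 m.

0.107 m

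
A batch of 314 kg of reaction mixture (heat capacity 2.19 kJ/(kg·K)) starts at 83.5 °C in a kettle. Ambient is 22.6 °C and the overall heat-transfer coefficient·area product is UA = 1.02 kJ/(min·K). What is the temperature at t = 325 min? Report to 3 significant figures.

60.2 °C

Lumped-capacitance energy balance: M c_p dT/dt = UA(T_amb − T).
dT/dt = (T_ss − T)/τ with T_ss = T_amb = 22.600 °C, τ = M c_p/UA = 314·2.19/1.02 = 674.18 min.
This is linear first-order; T(t) = T_ss + (T₀ − T_ss) e^(−t/τ).
T(325) = 22.600 + (60.900)·0.61750 = 60.206 °C.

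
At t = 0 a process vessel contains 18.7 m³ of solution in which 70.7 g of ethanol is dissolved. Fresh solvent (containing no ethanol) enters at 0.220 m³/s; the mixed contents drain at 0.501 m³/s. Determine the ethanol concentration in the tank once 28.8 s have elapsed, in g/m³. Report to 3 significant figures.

2.43 g/m³

Let m(t) be the amount of ethanol. Volume: V(t) = V₀ + (Q_in − Q_out) t = 18.7 − 0.28100 t; V(28.8) = 10.607 m³.
Species balance (pure solvent in): dm/dt = −Q_out · m/V(t).
dm/m = −Q_out dt/(V₀ − 0.28100 t); integrating gives ln(m/m₀) = −(Q_out/(Q_in−Q_out)) ln(V/V₀).
m = m₀ (V₀/V)^(Q_out/(Q_in−Q_out)) = 70.7 × (18.7/10.607)^(-1.7829) = 25.727 g.
C = m/V = 25.727/10.607 = 2.4254 g/m³.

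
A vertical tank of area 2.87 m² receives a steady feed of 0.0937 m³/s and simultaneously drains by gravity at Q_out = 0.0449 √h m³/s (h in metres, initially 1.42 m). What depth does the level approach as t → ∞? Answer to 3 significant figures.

4.35 m

A dh/dt = Q_in − 0.0449 √h. Steady state requires inflow = outflow:
Q_in = 0.0449 √h_ss ⇒ √h_ss = 0.0937/0.0449 = 2.0869.
h_ss = 2.0869² = 4.3550 m. (Since h₀ = 1.42 m < h_ss, the level will rise toward this value.)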